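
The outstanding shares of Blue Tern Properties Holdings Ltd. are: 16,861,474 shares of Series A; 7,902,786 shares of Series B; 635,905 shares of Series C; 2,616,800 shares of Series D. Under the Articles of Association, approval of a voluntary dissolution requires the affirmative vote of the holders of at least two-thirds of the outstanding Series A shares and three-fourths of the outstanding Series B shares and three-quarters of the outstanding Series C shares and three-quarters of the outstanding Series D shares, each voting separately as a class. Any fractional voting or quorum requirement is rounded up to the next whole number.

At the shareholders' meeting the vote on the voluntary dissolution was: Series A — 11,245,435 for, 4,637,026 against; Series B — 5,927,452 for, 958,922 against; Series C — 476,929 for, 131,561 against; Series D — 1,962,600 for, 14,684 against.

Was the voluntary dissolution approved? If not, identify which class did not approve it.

Series A: 2/3 of 16861474 = 11240982.67, rounded up to 11240983; 11,240,983 required, 11,245,435 in favor — approved.
Series B: 3/4 of 7902786 = 5927089.50, rounded up to 5927090; 5,927,090 required, 5,927,452 in favor — approved.
Series C: 3/4 of 635905 = 476928.75, rounded up to 476929; 476,929 required, 476,929 in favor — approved.
Series D: 3/4 of 2616800 = 1962600; 1,962,600 required, 1,962,600 in favor — approved.

Approved — every class gave the required vote.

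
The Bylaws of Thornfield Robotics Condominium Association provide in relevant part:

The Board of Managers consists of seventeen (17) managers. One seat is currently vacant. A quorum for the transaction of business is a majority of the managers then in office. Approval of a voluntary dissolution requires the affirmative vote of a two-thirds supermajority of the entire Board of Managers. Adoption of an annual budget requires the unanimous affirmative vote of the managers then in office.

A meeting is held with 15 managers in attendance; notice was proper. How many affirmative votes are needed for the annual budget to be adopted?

16

The annual budget requires the unanimous vote of the managers then in office (16).
Unanimous means all 16.
(Only 15 can vote, so the annual budget cannot pass at this meeting, but the required vote is still 16.)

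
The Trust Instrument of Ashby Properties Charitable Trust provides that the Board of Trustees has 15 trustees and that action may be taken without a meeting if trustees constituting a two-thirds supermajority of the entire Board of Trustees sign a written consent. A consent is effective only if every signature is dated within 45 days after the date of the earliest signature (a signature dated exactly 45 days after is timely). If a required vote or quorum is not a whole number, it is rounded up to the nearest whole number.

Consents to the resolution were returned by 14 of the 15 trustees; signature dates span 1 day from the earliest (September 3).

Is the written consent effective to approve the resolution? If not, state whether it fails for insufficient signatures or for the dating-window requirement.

Signatures required: a two-thirds supermajority of 15 — 2/3 of 15 = 10, so 10 needed; 14 signed. Sufficient.
Dating window: the latest signature is 1 day after the earliest; the limit is 45 days. Within the window.

Effective — both the signature and dating-window requirements are satisfied.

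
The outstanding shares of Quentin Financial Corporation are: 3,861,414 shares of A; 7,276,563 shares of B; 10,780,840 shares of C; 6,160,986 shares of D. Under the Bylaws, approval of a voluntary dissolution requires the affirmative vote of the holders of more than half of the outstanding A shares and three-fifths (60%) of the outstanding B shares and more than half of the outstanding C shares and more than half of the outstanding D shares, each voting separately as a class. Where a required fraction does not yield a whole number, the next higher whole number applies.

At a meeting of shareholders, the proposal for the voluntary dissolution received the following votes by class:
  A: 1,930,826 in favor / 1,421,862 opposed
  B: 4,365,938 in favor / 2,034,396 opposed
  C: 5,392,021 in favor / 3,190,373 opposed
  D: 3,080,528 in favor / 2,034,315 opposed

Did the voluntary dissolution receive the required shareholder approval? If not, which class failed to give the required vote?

A: a majority of 3861414 is 1930708; 1,930,708 required, 1,930,826 in favor — approved.
B: 3/5 of 7276563 = 4365937.80, rounded up to 4365938; 4,365,938 required, 4,365,938 in favor — approved.
C: a majority of 10780840 is 5390421; 5,390,421 required, 5,392,021 in favor — approved.
D: a majority of 6160986 is 3080494; 3,080,494 required, 3,080,528 in favor — approved.

Approved — every class gave the required vote.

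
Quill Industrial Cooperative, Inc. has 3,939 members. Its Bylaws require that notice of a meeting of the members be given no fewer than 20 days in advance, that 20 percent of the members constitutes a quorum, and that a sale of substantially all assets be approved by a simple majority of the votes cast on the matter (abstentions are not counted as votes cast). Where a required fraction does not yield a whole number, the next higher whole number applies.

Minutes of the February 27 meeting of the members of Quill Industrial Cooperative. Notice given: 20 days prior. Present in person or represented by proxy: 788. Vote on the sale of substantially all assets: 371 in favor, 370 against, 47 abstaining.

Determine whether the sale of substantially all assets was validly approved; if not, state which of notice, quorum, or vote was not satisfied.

Valid — all requirements satisfied.

Notice: 20 days given; 20 required. Satisfied.
Quorum: 20% of 3,939 = 787.80, rounded up to 788; 788 present. Satisfied.
Vote: requires a majority of the votes cast (788 − 47 abstaining = 741); a majority of 741 is 371, so 371 needed; 371 in favor. Satisfied.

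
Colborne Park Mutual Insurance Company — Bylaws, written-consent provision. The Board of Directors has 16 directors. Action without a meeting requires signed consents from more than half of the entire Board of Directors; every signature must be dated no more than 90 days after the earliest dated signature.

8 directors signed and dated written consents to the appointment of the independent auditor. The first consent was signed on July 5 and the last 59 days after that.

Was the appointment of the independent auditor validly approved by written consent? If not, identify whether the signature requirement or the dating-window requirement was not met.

Signatures required: more than half of 16 — a majority of 16 is 9, so 9 needed; 8 signed. Insufficient.
Dating window: the latest signature is 59 days after the earliest; the limit is 90 days. Within the window.

Not effective — insufficient signatures.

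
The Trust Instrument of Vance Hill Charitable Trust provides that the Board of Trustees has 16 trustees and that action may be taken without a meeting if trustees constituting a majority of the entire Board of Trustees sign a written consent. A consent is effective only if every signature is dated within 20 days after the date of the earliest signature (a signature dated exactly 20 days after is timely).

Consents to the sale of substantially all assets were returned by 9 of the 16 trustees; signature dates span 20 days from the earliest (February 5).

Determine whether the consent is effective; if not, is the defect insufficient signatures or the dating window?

Signatures required: a majority of 16 — a majority of 16 is 9, so 9 needed; 9 signed. Sufficient.
Dating window: the latest signature is 20 days after the earliest; the limit is 20 days. Within the window.

Effective — both the signature and dating-window requirements are satisfied.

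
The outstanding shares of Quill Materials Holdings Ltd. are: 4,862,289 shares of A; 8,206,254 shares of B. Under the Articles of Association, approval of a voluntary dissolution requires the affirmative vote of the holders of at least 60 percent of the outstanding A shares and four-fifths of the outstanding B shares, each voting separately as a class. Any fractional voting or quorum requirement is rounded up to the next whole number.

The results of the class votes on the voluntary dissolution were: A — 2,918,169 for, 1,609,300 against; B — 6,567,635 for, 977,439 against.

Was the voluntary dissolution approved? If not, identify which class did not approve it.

Approved — every class gave the required vote.

A: 3/5 of 4862289 = 2917373.40, rounded up to 2917374; 2,917,374 required, 2,918,169 in favor — approved.
B: 4/5 of 8206254 = 6565003.20, rounded up to 6565004; 6,565,004 required, 6,567,635 in favor — approved.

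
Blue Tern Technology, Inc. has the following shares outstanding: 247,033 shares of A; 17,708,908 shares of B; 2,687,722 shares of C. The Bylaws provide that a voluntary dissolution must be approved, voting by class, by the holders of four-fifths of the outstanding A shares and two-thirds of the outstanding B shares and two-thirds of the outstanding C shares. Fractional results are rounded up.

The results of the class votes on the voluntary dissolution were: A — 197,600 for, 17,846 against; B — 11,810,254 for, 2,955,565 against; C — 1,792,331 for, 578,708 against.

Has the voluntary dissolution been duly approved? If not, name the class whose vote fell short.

A: 4/5 of 247033 = 197626.40, rounded up to 197627; 197,627 required, 197,600 in favor — not approved.
B: 2/3 of 17708908 = 11805938.67, rounded up to 11805939; 11,805,939 required, 11,810,254 in favor — approved.
C: 2/3 of 2687722 = 1791814.67, rounded up to 1791815; 1,791,815 required, 1,792,331 in favor — approved.

Not approved — the A shares did not give the required vote.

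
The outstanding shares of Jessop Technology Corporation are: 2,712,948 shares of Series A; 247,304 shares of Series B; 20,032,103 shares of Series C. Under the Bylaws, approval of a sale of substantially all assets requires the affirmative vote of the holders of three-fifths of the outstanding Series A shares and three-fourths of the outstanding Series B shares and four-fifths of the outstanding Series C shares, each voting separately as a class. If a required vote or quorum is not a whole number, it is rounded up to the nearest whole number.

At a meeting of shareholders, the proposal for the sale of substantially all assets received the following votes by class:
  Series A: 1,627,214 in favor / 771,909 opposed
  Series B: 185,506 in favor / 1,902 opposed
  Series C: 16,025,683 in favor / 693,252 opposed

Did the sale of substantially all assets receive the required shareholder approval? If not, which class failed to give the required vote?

Series A: 3/5 of 2712948 = 1627768.80, rounded up to 1627769; 1,627,769 required, 1,627,214 in favor — not approved.
Series B: 3/4 of 247304 = 185478; 185,478 required, 185,506 in favor — approved.
Series C: 4/5 of 20032103 = 16025682.40, rounded up to 16025683; 16,025,683 required, 16,025,683 in favor — approved.

Not approved — the Series A shares did not give the required vote.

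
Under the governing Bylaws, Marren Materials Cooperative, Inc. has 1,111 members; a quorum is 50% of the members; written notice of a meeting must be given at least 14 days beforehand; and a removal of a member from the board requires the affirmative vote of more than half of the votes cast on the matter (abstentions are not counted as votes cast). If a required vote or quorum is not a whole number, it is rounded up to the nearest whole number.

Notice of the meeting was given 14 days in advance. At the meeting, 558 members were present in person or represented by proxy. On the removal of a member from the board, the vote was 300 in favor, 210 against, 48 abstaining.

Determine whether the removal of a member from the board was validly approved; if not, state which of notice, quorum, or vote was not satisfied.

Valid — all requirements satisfied.

Notice: 14 days given; 14 required. Satisfied.
Quorum: 50% of 1,111 = 555.50, rounded up to 556; 558 present. Satisfied.
Vote: requires a majority of the votes cast (558 − 48 abstaining = 510); a majority of 510 is 256, so 256 needed; 300 in favor. Satisfied.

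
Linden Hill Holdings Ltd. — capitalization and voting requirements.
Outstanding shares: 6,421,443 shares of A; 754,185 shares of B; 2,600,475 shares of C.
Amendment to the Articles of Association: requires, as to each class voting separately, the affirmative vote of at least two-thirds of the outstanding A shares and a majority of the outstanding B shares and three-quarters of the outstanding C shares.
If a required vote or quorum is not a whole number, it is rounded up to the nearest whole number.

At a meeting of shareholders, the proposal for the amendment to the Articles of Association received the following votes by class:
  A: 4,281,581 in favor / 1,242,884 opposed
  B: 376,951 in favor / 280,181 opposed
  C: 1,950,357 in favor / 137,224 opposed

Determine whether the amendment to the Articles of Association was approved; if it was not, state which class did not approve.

A: 2/3 of 6421443 = 4280962; 4,280,962 required, 4,281,581 in favor — approved.
B: a majority of 754185 is 377093; 377,093 required, 376,951 in favor — not approved.
C: 3/4 of 2600475 = 1950356.25, rounded up to 1950357; 1,950,357 required, 1,950,357 in favor — approved.

Not approved — the B shares did not give the required vote.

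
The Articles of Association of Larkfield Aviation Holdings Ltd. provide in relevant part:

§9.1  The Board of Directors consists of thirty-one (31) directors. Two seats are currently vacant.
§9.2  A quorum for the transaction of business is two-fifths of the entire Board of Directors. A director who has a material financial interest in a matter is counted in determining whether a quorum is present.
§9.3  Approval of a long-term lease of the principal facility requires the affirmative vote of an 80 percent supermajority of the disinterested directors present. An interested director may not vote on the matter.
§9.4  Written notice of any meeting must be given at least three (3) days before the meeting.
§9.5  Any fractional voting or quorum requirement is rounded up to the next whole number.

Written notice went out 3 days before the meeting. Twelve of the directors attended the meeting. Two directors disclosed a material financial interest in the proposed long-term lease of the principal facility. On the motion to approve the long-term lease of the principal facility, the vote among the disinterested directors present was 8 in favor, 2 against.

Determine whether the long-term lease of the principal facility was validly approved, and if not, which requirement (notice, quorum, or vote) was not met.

Invalid — quorum requirement not satisfied.

Notice: 3 days given; 3 required (3 ≥ 3). Satisfied.
Quorum: 12 present (interested directors count toward quorum); quorum is 13. Not satisfied.
Vote: the long-term lease of the principal facility requires four-fifths of the disinterested directors present (12 − 2 = 10). 4/5 of 10 = 8, so 8 affirmative votes are needed; 8 voted in favor. Satisfied. (Moot — without a quorum no business can be validly transacted.)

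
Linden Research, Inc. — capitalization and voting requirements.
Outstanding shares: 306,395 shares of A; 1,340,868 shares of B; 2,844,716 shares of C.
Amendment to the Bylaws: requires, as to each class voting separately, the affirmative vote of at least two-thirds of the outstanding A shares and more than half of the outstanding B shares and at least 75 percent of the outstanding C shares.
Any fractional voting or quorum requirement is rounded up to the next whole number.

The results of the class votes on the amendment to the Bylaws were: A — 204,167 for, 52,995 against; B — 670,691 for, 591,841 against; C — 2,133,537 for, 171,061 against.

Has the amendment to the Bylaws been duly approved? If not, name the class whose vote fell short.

Not approved — the A shares did not give the required vote.

A: 2/3 of 306395 = 204263.33, rounded up to 204264; 204,264 required, 204,167 in favor — not approved.
B: a majority of 1340868 is 670435; 670,435 required, 670,691 in favor — approved.
C: 3/4 of 2844716 = 2133537; 2,133,537 required, 2,133,537 in favor — approved.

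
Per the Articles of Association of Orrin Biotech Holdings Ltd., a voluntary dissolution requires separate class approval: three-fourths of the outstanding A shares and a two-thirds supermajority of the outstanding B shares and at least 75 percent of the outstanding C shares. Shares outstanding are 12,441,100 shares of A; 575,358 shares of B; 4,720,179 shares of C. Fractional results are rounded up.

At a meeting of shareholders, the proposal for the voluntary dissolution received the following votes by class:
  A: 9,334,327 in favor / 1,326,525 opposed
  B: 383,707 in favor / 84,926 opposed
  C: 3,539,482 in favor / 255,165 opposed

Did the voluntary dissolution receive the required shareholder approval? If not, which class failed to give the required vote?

A: 3/4 of 12441100 = 9330825; 9,330,825 required, 9,334,327 in favor — approved.
B: 2/3 of 575358 = 383572; 383,572 required, 383,707 in favor — approved.
C: 3/4 of 4720179 = 3540134.25, rounded up to 3540135; 3,540,135 required, 3,539,482 in favor — not approved.

Not approved — the C shares did not give the required vote.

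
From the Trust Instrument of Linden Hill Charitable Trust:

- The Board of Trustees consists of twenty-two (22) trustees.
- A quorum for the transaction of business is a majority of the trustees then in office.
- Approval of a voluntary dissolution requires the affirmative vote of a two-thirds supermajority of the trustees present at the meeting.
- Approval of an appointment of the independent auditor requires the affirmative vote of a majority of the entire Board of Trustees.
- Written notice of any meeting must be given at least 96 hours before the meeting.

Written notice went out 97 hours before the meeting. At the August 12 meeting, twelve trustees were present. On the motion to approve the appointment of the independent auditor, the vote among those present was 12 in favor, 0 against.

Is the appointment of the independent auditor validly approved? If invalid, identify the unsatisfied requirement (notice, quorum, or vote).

Notice: 97 hours given; 96 required (97 ≥ 96). Satisfied.
Quorum: 12 present; quorum is 12. Satisfied.
Vote: the appointment of the independent auditor requires a majority of the entire Board of Trustees (22). A majority of 22 is 12, so 12 affirmative votes are needed; 12 voted in favor. Satisfied.

Valid — all requirements satisfied.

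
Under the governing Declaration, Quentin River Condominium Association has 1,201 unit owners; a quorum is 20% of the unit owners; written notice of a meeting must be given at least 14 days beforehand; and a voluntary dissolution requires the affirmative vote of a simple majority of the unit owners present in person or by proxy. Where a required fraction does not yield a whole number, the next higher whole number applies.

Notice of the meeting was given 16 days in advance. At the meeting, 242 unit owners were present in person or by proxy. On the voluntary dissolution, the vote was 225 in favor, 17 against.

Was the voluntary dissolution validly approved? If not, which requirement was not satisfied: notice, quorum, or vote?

Valid — all requirements satisfied.

Notice: 16 days given; 14 required. Satisfied.
Quorum: 20% of 1,201 = 240.20, rounded up to 241; 242 present. Satisfied.
Vote: requires a majority of those present (242); a majority of 242 is 122, so 122 needed; 225 in favor. Satisfied.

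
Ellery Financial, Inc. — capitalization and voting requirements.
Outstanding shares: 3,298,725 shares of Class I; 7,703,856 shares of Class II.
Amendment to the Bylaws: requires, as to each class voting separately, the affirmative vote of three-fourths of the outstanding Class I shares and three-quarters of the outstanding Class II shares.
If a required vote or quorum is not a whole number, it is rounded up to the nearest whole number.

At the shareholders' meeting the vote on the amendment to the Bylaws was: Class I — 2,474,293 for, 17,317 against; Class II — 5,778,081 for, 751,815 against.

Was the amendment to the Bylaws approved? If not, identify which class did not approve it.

Class I: 3/4 of 3298725 = 2474043.75, rounded up to 2474044; 2,474,044 required, 2,474,293 in favor — approved.
Class II: 3/4 of 7703856 = 5777892; 5,777,892 required, 5,778,081 in favor — approved.

Approved — every class gave the required vote.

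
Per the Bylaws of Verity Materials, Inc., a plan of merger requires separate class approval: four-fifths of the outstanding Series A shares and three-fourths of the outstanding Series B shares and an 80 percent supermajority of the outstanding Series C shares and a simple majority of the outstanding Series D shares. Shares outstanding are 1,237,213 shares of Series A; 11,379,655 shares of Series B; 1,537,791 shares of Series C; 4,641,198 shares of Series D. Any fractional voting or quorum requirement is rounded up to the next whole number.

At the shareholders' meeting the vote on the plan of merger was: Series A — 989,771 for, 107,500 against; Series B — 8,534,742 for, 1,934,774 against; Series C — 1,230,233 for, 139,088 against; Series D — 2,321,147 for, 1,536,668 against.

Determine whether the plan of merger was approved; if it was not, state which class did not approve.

Series A: 4/5 of 1237213 = 989770.40, rounded up to 989771; 989,771 required, 989,771 in favor — approved.
Series B: 3/4 of 11379655 = 8534741.25, rounded up to 8534742; 8,534,742 required, 8,534,742 in favor — approved.
Series C: 4/5 of 1537791 = 1230232.80, rounded up to 1230233; 1,230,233 required, 1,230,233 in favor — approved.
Series D: a majority of 4641198 is 2320600; 2,320,600 required, 2,321,147 in favor — approved.

Approved — every class gave the required vote.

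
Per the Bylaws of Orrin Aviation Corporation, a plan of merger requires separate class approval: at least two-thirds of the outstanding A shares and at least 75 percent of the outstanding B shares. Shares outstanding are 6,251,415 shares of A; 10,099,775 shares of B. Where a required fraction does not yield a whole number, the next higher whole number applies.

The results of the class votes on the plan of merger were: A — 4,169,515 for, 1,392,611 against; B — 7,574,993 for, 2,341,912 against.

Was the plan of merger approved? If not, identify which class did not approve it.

A: 2/3 of 6251415 = 4167610; 4,167,610 required, 4,169,515 in favor — approved.
B: 3/4 of 10099775 = 7574831.25, rounded up to 7574832; 7,574,832 required, 7,574,993 in favor — approved.

Approved — every class gave the required vote.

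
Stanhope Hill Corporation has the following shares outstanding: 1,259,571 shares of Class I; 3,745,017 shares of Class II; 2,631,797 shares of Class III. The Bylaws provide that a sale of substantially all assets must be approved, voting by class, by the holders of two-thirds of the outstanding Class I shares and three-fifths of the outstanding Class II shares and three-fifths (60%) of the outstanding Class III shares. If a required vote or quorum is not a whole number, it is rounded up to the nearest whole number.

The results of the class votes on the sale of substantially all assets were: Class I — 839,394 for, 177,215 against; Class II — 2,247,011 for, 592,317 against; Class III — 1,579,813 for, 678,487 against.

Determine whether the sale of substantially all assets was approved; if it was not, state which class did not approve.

Class I: 2/3 of 1259571 = 839714; 839,714 required, 839,394 in favor — not approved.
Class II: 3/5 of 3745017 = 2247010.20, rounded up to 2247011; 2,247,011 required, 2,247,011 in favor — approved.
Class III: 3/5 of 2631797 = 1579078.20, rounded up to 1579079; 1,579,079 required, 1,579,813 in favor — approved.

Not approved — the Class I shares did not give the required vote.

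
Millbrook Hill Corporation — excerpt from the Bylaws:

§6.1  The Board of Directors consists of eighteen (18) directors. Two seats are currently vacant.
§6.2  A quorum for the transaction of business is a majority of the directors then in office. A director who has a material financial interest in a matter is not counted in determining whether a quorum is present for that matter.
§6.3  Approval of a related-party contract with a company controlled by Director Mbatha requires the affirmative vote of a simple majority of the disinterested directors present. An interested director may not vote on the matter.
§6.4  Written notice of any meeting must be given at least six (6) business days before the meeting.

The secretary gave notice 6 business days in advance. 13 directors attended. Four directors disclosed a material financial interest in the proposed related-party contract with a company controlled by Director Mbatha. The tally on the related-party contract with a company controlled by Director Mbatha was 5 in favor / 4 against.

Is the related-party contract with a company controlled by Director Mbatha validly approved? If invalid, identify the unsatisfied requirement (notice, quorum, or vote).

Valid — all requirements satisfied.

Notice: 6 business days given; 6 required (6 ≥ 6). Satisfied.
Quorum: 13 present, but the 4 interested directors do not count, leaving 9. Quorum is 9. Satisfied.
Vote: the related-party contract with a company controlled by Director Mbatha requires a majority of the disinterested directors present (13 − 4 = 9). A majority of 9 is 5, so 5 affirmative votes are needed; 5 voted in favor. Satisfied.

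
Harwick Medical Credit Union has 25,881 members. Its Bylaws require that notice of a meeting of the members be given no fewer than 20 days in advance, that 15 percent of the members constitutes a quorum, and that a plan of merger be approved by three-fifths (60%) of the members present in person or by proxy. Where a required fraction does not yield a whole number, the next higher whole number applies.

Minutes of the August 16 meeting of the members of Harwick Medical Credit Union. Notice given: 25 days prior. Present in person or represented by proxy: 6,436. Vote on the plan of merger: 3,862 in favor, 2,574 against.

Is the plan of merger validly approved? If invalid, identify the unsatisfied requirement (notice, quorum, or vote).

Notice: 25 days given; 20 required. Satisfied.
Quorum: 15% of 25,881 = 3,882.15, rounded up to 3,883; 6,436 present. Satisfied.
Vote: requires three-fifths of those present (6,436); 3/5 of 6436 = 3861.60, rounded up to 3862, so 3,862 needed; 3,862 in favor. Satisfied.

Valid — all requirements satisfied.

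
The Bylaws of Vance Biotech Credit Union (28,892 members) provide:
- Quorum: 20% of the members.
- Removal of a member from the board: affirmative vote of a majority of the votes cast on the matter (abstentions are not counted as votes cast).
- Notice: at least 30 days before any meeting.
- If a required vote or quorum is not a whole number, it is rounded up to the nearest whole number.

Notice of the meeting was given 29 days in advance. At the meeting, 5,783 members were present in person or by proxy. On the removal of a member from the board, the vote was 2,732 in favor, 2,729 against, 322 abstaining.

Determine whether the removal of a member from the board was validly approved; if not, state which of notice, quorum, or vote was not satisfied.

Invalid — notice requirement not satisfied.

Notice: 29 days given; 30 required. Not satisfied.
Quorum: 20% of 28,892 = 5,778.40, rounded up to 5,779; 5,783 present. Satisfied.
Vote: requires a majority of the votes cast (5,783 − 322 abstaining = 5,461); a majority of 5461 is 2731, so 2,731 needed; 2,732 in favor. Satisfied.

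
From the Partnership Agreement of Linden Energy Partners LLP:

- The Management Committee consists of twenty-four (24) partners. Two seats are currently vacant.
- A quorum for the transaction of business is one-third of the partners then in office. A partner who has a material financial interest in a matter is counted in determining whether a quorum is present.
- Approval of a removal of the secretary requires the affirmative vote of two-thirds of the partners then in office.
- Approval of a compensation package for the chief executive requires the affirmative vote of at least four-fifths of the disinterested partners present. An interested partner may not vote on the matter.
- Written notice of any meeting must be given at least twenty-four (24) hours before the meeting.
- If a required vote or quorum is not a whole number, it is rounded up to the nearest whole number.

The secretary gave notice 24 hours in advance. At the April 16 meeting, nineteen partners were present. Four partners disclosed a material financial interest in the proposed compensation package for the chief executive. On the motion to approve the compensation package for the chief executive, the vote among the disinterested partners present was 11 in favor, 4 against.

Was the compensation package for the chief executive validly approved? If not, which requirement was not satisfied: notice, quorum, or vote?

Invalid — vote requirement not satisfied.

Notice: 24 hours given; 24 required (24 ≥ 24). Satisfied.
Quorum: 19 present (interested partners count toward quorum); quorum is 8. Satisfied.
Vote: the compensation package for the chief executive requires four-fifths of the disinterested partners present (19 − 4 = 15). 4/5 of 15 = 12, so 12 affirmative votes are needed; 11 voted in favor. Not satisfied.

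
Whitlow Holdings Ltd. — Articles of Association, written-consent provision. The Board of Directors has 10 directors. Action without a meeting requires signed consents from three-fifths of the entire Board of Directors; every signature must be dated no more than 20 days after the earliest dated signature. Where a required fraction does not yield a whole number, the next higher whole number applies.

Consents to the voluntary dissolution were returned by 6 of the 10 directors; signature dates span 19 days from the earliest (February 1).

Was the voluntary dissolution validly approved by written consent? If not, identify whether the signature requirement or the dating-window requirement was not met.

Effective — both the signature and dating-window requirements are satisfied.

Signatures required: three-fifths of 10 — 3/5 of 10 = 6, so 6 needed; 6 signed. Sufficient.
Dating window: the latest signature is 19 days after the earliest; the limit is 20 days. Within the window.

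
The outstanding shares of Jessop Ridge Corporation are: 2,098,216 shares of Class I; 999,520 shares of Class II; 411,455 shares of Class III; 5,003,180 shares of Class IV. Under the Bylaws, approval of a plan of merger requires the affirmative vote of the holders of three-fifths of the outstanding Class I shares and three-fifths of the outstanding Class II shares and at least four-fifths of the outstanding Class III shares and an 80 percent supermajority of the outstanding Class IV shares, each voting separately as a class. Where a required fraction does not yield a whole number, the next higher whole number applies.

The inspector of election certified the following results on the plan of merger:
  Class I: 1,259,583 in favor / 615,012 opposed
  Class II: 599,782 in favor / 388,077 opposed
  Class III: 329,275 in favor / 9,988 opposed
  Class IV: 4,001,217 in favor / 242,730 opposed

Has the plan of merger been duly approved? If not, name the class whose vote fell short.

Class I: 3/5 of 2098216 = 1258929.60, rounded up to 1258930; 1,258,930 required, 1,259,583 in favor — approved.
Class II: 3/5 of 999520 = 599712; 599,712 required, 599,782 in favor — approved.
Class III: 4/5 of 411455 = 329164; 329,164 required, 329,275 in favor — approved.
Class IV: 4/5 of 5003180 = 4002544; 4,002,544 required, 4,001,217 in favor — not approved.

Not approved — the Class IV shares did not give the required vote.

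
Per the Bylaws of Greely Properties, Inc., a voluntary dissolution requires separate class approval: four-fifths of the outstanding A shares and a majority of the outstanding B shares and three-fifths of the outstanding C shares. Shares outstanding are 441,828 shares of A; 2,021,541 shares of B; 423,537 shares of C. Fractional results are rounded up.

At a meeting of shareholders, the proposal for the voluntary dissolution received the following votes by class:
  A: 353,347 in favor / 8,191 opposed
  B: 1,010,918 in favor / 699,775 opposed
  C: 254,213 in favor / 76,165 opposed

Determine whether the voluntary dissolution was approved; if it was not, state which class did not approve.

Not approved — the A shares did not give the required vote.

A: 4/5 of 441828 = 353462.40, rounded up to 353463; 353,463 required, 353,347 in favor — not approved.
B: a majority of 2021541 is 1010771; 1,010,771 required, 1,010,918 in favor — approved.
C: 3/5 of 423537 = 254122.20, rounded up to 254123; 254,123 required, 254,213 in favor — approved.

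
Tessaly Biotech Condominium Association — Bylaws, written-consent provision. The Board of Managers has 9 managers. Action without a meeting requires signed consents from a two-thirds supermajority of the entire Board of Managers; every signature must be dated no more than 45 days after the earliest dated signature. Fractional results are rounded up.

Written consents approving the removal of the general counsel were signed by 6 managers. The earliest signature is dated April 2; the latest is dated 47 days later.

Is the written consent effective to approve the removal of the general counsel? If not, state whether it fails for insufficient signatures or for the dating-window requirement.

Signatures required: a two-thirds supermajority of 9 — 2/3 of 9 = 6, so 6 needed; 6 signed. Sufficient.
Dating window: the latest signature is 47 days after the earliest; the limit is 45 days. Outside the window.

Not effective — dating-window requirement not satisfied.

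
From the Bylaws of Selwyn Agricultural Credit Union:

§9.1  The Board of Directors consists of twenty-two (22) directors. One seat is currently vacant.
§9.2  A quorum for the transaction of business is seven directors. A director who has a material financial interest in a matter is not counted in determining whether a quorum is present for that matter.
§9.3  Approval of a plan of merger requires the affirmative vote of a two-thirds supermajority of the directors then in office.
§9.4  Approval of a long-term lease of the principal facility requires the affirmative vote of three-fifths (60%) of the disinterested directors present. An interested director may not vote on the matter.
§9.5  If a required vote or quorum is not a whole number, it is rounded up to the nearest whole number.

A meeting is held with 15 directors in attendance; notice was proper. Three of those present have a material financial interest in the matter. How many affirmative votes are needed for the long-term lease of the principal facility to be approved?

8

The long-term lease of the principal facility requires three-fifths of the disinterested directors present (15 − 3 = 12).
3/5 of 12 = 7.20, rounded up to 8.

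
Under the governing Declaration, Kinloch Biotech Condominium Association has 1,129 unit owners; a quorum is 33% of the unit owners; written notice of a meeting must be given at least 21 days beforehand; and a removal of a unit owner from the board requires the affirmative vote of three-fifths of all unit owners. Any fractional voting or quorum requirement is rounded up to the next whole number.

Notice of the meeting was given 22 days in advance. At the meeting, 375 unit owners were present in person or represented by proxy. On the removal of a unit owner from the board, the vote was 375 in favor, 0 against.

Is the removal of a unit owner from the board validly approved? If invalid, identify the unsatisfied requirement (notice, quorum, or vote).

Notice: 22 days given; 21 required. Satisfied.
Quorum: 33% of 1,129 = 372.57, rounded up to 373; 375 present. Satisfied.
Vote: requires three-fifths of all unit owners (1,129); 3/5 of 1129 = 677.40, rounded up to 678, so 678 needed; 375 in favor. Not satisfied.

Invalid — vote requirement not satisfied.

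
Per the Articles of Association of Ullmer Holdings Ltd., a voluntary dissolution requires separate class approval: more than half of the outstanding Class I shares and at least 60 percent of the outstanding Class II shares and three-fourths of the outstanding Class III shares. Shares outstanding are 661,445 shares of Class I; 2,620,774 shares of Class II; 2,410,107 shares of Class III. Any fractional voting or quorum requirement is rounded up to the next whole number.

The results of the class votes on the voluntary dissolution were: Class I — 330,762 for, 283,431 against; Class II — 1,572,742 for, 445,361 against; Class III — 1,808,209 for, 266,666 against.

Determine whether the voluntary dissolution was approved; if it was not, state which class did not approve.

Class I: a majority of 661445 is 330723; 330,723 required, 330,762 in favor — approved.
Class II: 3/5 of 2620774 = 1572464.40, rounded up to 1572465; 1,572,465 required, 1,572,742 in favor — approved.
Class III: 3/4 of 2410107 = 1807580.25, rounded up to 1807581; 1,807,581 required, 1,808,209 in favor — approved.

Approved — every class gave the required vote.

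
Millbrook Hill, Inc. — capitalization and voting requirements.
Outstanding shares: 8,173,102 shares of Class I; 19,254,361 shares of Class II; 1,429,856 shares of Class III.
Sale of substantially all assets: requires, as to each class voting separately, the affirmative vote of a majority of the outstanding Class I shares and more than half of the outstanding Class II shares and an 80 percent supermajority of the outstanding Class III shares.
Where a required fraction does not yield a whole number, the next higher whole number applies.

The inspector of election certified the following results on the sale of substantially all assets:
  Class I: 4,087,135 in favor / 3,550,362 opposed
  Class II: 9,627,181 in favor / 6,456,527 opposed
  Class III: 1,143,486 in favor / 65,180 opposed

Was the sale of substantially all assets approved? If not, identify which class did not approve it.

Class I: a majority of 8173102 is 4086552; 4,086,552 required, 4,087,135 in favor — approved.
Class II: a majority of 19254361 is 9627181; 9,627,181 required, 9,627,181 in favor — approved.
Class III: 4/5 of 1429856 = 1143884.80, rounded up to 1143885; 1,143,885 required, 1,143,486 in favor — not approved.

Not approved — the Class III shares did not give the required vote.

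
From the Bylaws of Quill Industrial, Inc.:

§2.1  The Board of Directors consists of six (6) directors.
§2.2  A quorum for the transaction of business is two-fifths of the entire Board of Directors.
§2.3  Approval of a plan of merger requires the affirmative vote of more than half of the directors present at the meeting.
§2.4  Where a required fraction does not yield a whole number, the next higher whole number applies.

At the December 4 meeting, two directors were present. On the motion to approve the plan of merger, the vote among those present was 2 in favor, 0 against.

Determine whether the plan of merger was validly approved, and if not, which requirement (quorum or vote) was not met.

Invalid — quorum requirement not satisfied.

Quorum: 2 present; quorum is 3. Not satisfied.
Vote: the plan of merger requires a majority of the directors present (2). A majority of 2 is 2, so 2 affirmative votes are needed; 2 voted in favor. Satisfied. (Moot — without a quorum no business can be validly transacted.)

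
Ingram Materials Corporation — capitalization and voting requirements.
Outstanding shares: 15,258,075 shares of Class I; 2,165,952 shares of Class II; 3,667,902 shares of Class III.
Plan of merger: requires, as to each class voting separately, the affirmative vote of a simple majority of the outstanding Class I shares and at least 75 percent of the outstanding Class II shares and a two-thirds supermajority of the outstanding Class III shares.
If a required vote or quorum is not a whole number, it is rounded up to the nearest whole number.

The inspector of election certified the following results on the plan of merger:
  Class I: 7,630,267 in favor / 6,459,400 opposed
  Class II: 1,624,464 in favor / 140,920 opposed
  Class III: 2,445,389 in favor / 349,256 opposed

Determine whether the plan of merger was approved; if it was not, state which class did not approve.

Approved — every class gave the required vote.

Class I: a majority of 15258075 is 7629038; 7,629,038 required, 7,630,267 in favor — approved.
Class II: 3/4 of 2165952 = 1624464; 1,624,464 required, 1,624,464 in favor — approved.
Class III: 2/3 of 3667902 = 2445268; 2,445,268 required, 2,445,389 in favor — approved.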